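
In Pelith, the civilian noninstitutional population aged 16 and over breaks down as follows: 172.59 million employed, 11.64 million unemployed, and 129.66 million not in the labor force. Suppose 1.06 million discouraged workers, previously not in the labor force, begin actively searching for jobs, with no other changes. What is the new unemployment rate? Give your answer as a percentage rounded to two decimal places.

New unemployment rate ≈ 6.85%.

Initially, labor force = 172.59 + 11.64 = 184.23 million, so u = 11.64/184.23 = 6.32%.
After the change, unemployed and labor force both rise by 1.06 → E = 172.59, U = 12.70, labor force = 185.29 million.
New unemployment rate = 12.70 / 185.29 = 6.85%.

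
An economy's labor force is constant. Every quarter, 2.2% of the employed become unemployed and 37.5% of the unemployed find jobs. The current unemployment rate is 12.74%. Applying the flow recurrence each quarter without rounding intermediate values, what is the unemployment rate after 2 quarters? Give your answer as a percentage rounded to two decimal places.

Unemployment rate after two quarters ≈ 8.16%.

With a fixed labor force, u_{t+1} = u_t + s·(1−u_t) − f·u_t = u_t·(1−s−f) + s.
Here 1−s−f = 0.603 and s = 0.022.
u_1 = 0.127400 × 0.603 + 0.022 = 0.098822.
u_2 = 0.098822 × 0.603 + 0.022 = 0.081590.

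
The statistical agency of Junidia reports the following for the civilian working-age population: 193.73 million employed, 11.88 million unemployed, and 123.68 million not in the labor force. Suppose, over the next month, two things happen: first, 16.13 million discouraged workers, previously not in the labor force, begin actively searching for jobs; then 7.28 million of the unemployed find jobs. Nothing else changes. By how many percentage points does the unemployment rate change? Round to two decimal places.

The unemployment rate changes by +3.57 percentage points.

Initially, labor force = 193.73 + 11.88 = 205.61 million, so u = 11.88/205.61 = 5.78%.
After the first change, unemployed and labor force both rise by 16.13 → E = 193.73, U = 28.01, labor force = 221.74 million.
After the second change, unemployed falls and employed rises by 7.28; labor force unchanged → E = 201.01, U = 20.73, labor force = 221.74 million.
New unemployment rate = 20.73 / 221.74 = 9.35%.
Change = 9.35% − 5.78% = +3.57 percentage points.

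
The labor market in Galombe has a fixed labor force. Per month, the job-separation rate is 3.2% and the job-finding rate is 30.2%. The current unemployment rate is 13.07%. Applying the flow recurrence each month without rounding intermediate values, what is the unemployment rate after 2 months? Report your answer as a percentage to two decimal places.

With a fixed labor force, u_{t+1} = u_t + s·(1−u_t) − f·u_t = u_t·(1−s−f) + s.
Here 1−s−f = 0.666 and s = 0.032.
u_1 = 0.130700 × 0.666 + 0.032 = 0.119046.
u_2 = 0.119046 × 0.666 + 0.032 = 0.111285.

Unemployment rate after two months ≈ 11.13%.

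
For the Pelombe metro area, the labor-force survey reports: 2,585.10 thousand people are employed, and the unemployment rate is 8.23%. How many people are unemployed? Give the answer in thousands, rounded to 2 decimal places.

About 231.83 thousand are unemployed.

Let U be the number unemployed. The labor force is E + U, and U/(E+U) = 0.0823.
So U = 0.0823 × 2,585.10 / (1 − 0.0823) = 212.7537 / 0.9177 ≈ 231.83 thousand.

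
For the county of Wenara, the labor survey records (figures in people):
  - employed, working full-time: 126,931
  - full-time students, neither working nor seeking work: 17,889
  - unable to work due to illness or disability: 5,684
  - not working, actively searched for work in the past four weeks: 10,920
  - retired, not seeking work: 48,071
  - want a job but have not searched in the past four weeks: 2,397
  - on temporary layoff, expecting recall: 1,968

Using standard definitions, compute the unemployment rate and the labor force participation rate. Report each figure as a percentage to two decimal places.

Unemployment rate ≈ 9.22%; labor force participation rate ≈ 65.38%.

Employed = 126,931.
Unemployed = 10,920 + 1,968 = 12,888 (jobless and actively searching, or on temporary layoff).
Labor force = 126,931 + 12,888 = 139,819.
Not in labor force = 17,889 + 5,684 + 48,071 + 2,397 = 74,041 (those not working and not actively searching are outside the labor force — including those who want a job but have given up searching).
Civilian working-age population = 139,819 + 74,041 = 213,860.
Unemployment rate = 12,888 / 139,819 = 9.22%.
Labor force participation rate = 139,819 / 213,860 = 65.38%.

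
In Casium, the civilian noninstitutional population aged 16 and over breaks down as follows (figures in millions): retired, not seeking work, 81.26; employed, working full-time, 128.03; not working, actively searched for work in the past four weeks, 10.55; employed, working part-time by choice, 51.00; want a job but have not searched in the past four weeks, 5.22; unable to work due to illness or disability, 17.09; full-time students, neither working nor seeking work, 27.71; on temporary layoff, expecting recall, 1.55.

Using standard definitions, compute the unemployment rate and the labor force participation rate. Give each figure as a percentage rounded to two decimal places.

Employed = 128.03 + 51.00 = 179.03 million.
Unemployed = 10.55 + 1.55 = 12.10 million (jobless and actively searching, or on temporary layoff).
Labor force = 179.03 + 12.10 = 191.13 million.
Not in labor force = 81.26 + 5.22 + 17.09 + 27.71 = 131.28 million (those not working and not actively searching are outside the labor force — including those who want a job but have given up searching).
Civilian working-age population = 191.13 + 131.28 = 322.41 million.
Unemployment rate = 12.10 / 191.13 = 6.33%.
Labor force participation rate = 191.13 / 322.41 = 59.28%.

Unemployment rate ≈ 6.33%; labor force participation rate ≈ 59.28%.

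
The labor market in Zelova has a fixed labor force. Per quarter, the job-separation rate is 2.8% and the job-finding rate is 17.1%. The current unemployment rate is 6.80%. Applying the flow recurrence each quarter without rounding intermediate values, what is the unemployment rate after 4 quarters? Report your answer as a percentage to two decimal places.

With a fixed labor force, u_{t+1} = u_t + s·(1−u_t) − f·u_t = u_t·(1−s−f) + s.
Here 1−s−f = 0.801 and s = 0.028.
u_1 = 0.068000 × 0.801 + 0.028 = 0.082468.
u_2 = 0.082468 × 0.801 + 0.028 = 0.094057.
u_3 = 0.094057 × 0.801 + 0.028 = 0.103340.
u_4 = 0.103340 × 0.801 + 0.028 = 0.110775.

Unemployment rate after four quarters ≈ 11.08%.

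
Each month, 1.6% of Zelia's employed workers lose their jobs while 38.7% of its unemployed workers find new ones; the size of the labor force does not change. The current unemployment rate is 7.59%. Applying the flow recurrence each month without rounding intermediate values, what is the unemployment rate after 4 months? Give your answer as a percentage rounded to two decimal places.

With a fixed labor force, u_{t+1} = u_t + s·(1−u_t) − f·u_t = u_t·(1−s−f) + s.
Here 1−s−f = 0.597 and s = 0.016.
u_1 = 0.075900 × 0.597 + 0.016 = 0.061312.
u_2 = 0.061312 × 0.597 + 0.016 = 0.052603.
u_3 = 0.052603 × 0.597 + 0.016 = 0.047404.
u_4 = 0.047404 × 0.597 + 0.016 = 0.044300.

Unemployment rate after four months ≈ 4.43%.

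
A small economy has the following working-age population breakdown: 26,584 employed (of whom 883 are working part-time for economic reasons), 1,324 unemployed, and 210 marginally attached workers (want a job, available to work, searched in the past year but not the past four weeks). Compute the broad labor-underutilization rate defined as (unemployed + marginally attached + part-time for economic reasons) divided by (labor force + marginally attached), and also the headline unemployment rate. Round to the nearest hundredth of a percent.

Labor force = 26,584 + 1,324 = 27,908.
Numerator = 1,324 + 210 + 883 = 2,417.
Denominator = 27,908 + 210 = 28,118.
Broad rate = 2,417 / 28,118 = 8.60%.
Headline unemployment rate = 1,324 / 27,908 = 4.74%.

Broad underutilization rate ≈ 8.60%; headline unemployment rate ≈ 4.74%.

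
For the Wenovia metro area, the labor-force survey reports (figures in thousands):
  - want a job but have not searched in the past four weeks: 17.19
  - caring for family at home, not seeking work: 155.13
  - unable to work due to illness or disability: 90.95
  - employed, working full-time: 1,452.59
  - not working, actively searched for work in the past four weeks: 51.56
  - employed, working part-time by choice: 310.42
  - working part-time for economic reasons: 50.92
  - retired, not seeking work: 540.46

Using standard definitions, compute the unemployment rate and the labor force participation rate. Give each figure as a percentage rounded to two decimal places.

Unemployment rate ≈ 2.76%; labor force participation rate ≈ 69.89%.

Employed = 1,452.59 + 310.42 + 50.92 = 1,813.93 thousand (anyone who worked, including part-time for economic reasons, counts as employed).
Unemployed = 51.56 thousand.
Labor force = 1,813.93 + 51.56 = 1,865.49 thousand.
Not in labor force = 17.19 + 155.13 + 90.95 + 540.46 = 803.73 thousand (those not working and not actively searching are outside the labor force — including those who want a job but have given up searching).
Civilian working-age population = 1,865.49 + 803.73 = 2,669.22 thousand.
Unemployment rate = 51.56 / 1,865.49 = 2.76%.
Labor force participation rate = 1,865.49 / 2,669.22 = 69.89%.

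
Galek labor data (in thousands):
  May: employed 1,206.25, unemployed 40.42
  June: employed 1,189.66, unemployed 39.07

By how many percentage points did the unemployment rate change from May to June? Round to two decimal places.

May: labor force = 1,206.25 + 40.42 = 1,246.67; u = 40.42/1,246.67 = 3.24%.
June: labor force = 1,189.66 + 39.07 = 1,228.73; u = 39.07/1,228.73 = 3.18%.
Change = 3.18% − 3.24% = −0.06 pp.

The unemployment rate changed by −0.06 percentage points.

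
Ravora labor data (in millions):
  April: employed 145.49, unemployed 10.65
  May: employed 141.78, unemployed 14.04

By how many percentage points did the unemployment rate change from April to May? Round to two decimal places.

April: labor force = 145.49 + 10.65 = 156.14; u = 10.65/156.14 = 6.82%.
May: labor force = 141.78 + 14.04 = 155.82; u = 14.04/155.82 = 9.01%.
Change = 9.01% − 6.82% = +2.19 pp.

The unemployment rate changed by +2.19 percentage points.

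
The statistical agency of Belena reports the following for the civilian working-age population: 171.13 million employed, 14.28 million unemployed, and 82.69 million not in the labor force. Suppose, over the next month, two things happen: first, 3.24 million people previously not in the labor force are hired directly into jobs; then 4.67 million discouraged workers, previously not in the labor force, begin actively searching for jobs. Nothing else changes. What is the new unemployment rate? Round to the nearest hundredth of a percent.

New unemployment rate ≈ 9.80%.

Initially, labor force = 171.13 + 14.28 = 185.41 million, so u = 14.28/185.41 = 7.70%.
After the first change, employed and labor force both rise by 3.24; unemployed unchanged → E = 174.37, U = 14.28, labor force = 188.65 million.
After the second change, unemployed and labor force both rise by 4.67 → E = 174.37, U = 18.95, labor force = 193.32 million.
New unemployment rate = 18.95 / 193.32 = 9.80%.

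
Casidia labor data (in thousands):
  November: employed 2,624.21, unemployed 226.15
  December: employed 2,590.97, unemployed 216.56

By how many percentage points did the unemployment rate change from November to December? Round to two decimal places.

November: labor force = 2,624.21 + 226.15 = 2,850.36; u = 226.15/2,850.36 = 7.93%.
December: labor force = 2,590.97 + 216.56 = 2,807.53; u = 216.56/2,807.53 = 7.71%.
Change = 7.71% − 7.93% = −0.22 pp.

The unemployment rate changed by −0.22 percentage points.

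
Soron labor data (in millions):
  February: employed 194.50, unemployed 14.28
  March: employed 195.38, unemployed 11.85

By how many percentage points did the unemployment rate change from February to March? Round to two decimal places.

The unemployment rate changed by −1.12 percentage points.

February: labor force = 194.50 + 14.28 = 208.78; u = 14.28/208.78 = 6.84%.
March: labor force = 195.38 + 11.85 = 207.23; u = 11.85/207.23 = 5.72%.
Change = 5.72% − 6.84% = −1.12 pp.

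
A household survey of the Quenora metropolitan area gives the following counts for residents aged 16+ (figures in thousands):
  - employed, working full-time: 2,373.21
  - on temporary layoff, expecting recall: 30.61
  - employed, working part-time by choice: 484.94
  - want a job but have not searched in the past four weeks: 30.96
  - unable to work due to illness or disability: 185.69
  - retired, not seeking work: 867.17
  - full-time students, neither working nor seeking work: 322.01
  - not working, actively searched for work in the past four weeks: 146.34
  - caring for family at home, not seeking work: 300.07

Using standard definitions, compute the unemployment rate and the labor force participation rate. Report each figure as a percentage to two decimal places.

Unemployment rate ≈ 5.83%; labor force participation rate ≈ 64.02%.

Employed = 2,373.21 + 484.94 = 2,858.15 thousand.
Unemployed = 30.61 + 146.34 = 176.95 thousand (jobless and actively searching, or on temporary layoff).
Labor force = 2,858.15 + 176.95 = 3,035.10 thousand.
Not in labor force = 30.96 + 185.69 + 867.17 + 322.01 + 300.07 = 1,705.90 thousand (those not working and not actively searching are outside the labor force — including those who want a job but have given up searching).
Civilian working-age population = 3,035.10 + 1,705.90 = 4,741.00 thousand.
Unemployment rate = 176.95 / 3,035.10 = 5.83%.
Labor force participation rate = 3,035.10 / 4,741.00 = 64.02%.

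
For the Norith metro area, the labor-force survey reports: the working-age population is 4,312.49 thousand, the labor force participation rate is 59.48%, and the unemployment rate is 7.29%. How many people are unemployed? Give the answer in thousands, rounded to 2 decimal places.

About 186.99 thousand are unemployed.

Labor force = 0.5948 × 4,312.49 = 2,565.07 thousand.
Unemployed = 0.0729 × 2,565.07 ≈ 186.99 thousand.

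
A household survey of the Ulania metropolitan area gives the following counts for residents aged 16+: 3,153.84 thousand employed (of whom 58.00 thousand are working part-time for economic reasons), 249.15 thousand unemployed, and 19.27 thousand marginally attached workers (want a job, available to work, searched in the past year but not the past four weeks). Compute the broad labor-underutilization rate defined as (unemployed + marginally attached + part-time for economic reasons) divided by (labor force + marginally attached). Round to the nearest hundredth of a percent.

Labor force = 3,153.84 + 249.15 = 3,402.99 thousand.
Numerator = 249.15 + 19.27 + 58.00 = 326.42 thousand.
Denominator = 3,402.99 + 19.27 = 3,422.26 thousand.
Broad rate = 326.42 / 3,422.26 = 9.54%.

Broad underutilization rate ≈ 9.54%.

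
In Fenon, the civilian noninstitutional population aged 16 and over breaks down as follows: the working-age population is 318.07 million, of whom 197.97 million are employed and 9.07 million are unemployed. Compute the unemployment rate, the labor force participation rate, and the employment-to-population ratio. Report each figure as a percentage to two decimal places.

Unemployment rate ≈ 4.38%; labor force participation rate ≈ 65.09%; employment-population ratio ≈ 62.24%.

Labor force = employed + unemployed = 197.97 + 9.07 = 207.04 million.
Unemployment rate = 9.07 / 207.04 = 4.38%.
Labor force participation rate = 207.04 / 318.07 = 65.09%.
Employment-population ratio = 197.97 / 318.07 = 62.24%.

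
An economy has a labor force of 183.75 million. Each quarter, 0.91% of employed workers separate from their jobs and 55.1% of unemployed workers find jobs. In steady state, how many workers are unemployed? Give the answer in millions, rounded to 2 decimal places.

About 2.99 million are unemployed in steady state.

Steady-state unemployment rate u* = s/(s+f) = 0.91/(0.91+55.1) = 0.016247.
Unemployed = u* × labor force = 0.016247 × 183.75 ≈ 2.99 million.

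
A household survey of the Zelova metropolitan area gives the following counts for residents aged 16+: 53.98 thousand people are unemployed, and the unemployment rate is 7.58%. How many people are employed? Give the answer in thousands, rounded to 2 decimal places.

Labor force = U / u = 53.98 / 0.0758 ≈ 712.14 thousand.
Employed = labor force − unemployed = 712.14 − 53.98 = 658.16 thousand.

About 658.16 thousand are employed.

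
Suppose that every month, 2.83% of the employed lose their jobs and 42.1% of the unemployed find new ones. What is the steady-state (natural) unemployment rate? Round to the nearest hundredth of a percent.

At steady state the flows balance: s·E = f·U, so U/(E+U) = s/(s+f).
u* = 2.83 / (2.83 + 42.1) = 2.83 / 44.93 = 6.30%.

Steady-state unemployment rate ≈ 6.30%.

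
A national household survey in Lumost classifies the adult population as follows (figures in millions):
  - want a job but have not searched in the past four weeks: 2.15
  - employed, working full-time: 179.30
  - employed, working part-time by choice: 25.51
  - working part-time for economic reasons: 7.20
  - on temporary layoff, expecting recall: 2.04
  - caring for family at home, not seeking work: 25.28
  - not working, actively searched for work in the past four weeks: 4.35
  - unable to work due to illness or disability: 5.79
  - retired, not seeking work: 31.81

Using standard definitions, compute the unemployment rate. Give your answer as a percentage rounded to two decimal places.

Unemployment rate ≈ 2.93%.

Employed = 179.30 + 25.51 + 7.20 = 212.01 million (anyone who worked, including part-time for economic reasons, counts as employed).
Unemployed = 2.04 + 4.35 = 6.39 million (jobless and actively searching, or on temporary layoff).
Labor force = 212.01 + 6.39 = 218.40 million.
Unemployment rate = 6.39 / 218.40 = 2.93%.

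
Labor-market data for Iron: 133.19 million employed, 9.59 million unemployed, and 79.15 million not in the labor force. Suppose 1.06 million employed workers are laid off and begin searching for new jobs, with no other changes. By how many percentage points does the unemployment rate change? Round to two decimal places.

The unemployment rate changes by +0.74 percentage points.

Initially, labor force = 133.19 + 9.59 = 142.78 million, so u = 9.59/142.78 = 6.72%.
After the change, employed falls and unemployed rises by 1.06; labor force unchanged → E = 132.13, U = 10.65, labor force = 142.78 million.
New unemployment rate = 10.65 / 142.78 = 7.46%.
Change = 7.46% − 6.72% = +0.74 percentage points.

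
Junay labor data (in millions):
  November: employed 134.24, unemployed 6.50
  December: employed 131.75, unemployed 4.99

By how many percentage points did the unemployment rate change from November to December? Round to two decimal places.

November: labor force = 134.24 + 6.50 = 140.74; u = 6.50/140.74 = 4.62%.
December: labor force = 131.75 + 4.99 = 136.74; u = 4.99/136.74 = 3.65%.
Change = 3.65% − 4.62% = −0.97 pp.

The unemployment rate changed by −0.97 percentage points.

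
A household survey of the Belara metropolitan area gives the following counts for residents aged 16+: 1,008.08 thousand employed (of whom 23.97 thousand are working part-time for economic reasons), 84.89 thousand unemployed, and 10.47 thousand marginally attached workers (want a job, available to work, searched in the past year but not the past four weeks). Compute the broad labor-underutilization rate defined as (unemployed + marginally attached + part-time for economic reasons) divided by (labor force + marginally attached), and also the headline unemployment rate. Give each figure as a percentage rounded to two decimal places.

Broad underutilization rate ≈ 10.81%; headline unemployment rate ≈ 7.77%.

Labor force = 1,008.08 + 84.89 = 1,092.97 thousand.
Numerator = 84.89 + 10.47 + 23.97 = 119.33 thousand.
Denominator = 1,092.97 + 10.47 = 1,103.44 thousand.
Broad rate = 119.33 / 1,103.44 = 10.81%.
Headline unemployment rate = 84.89 / 1,092.97 = 7.77%.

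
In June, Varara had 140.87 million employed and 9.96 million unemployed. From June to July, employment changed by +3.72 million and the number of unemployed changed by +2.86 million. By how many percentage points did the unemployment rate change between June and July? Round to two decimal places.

June: labor force = 140.87 + 9.96 = 150.83; u = 9.96/150.83 = 6.60%.
July: labor force = 144.59 + 12.82 = 157.41; u = 12.82/157.41 = 8.14%.
Change = 8.14% − 6.60% = +1.54 pp.

The unemployment rate changed by +1.54 percentage points.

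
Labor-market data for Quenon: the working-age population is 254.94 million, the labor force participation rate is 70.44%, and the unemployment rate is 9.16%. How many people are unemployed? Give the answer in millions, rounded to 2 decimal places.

Labor force = 0.7044 × 254.94 = 179.58 million.
Unemployed = 0.0916 × 179.58 ≈ 16.45 million.

About 16.45 million are unemployed.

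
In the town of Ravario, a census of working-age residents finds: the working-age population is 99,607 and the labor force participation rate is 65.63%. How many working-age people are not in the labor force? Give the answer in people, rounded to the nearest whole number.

About 34,235 are not in the labor force.

Share not in the labor force = 1 − 0.6563 = 0.3437.
Not in labor force = 0.3437 × 99,607 ≈ 34,235.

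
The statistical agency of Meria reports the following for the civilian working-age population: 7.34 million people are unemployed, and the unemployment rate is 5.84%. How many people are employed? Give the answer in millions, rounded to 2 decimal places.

About 118.34 million are employed.

Labor force = U / u = 7.34 / 0.0584 ≈ 125.68 million.
Employed = labor force − unemployed = 125.68 − 7.34 = 118.34 million.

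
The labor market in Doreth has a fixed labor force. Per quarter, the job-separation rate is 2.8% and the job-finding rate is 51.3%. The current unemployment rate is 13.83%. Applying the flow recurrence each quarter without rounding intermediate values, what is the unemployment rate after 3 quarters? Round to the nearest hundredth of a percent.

With a fixed labor force, u_{t+1} = u_t + s·(1−u_t) − f·u_t = u_t·(1−s−f) + s.
Here 1−s−f = 0.459 and s = 0.028.
u_1 = 0.138300 × 0.459 + 0.028 = 0.091480.
u_2 = 0.091480 × 0.459 + 0.028 = 0.069989.
u_3 = 0.069989 × 0.459 + 0.028 = 0.060125.

Unemployment rate after three quarters ≈ 6.01%.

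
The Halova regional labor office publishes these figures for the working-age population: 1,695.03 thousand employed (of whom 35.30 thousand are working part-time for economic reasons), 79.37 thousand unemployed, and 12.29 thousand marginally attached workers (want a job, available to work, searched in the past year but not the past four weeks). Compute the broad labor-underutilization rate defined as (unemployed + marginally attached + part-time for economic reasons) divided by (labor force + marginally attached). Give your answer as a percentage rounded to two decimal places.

Labor force = 1,695.03 + 79.37 = 1,774.40 thousand.
Numerator = 79.37 + 12.29 + 35.30 = 126.96 thousand.
Denominator = 1,774.40 + 12.29 = 1,786.69 thousand.
Broad rate = 126.96 / 1,786.69 = 7.11%.

Broad underutilization rate ≈ 7.11%.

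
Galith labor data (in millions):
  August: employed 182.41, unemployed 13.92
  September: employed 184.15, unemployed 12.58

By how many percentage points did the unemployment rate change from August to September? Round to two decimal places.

August: labor force = 182.41 + 13.92 = 196.33; u = 13.92/196.33 = 7.09%.
September: labor force = 184.15 + 12.58 = 196.73; u = 12.58/196.73 = 6.39%.
Change = 6.39% − 7.09% = −0.70 pp.

The unemployment rate changed by −0.70 percentage points.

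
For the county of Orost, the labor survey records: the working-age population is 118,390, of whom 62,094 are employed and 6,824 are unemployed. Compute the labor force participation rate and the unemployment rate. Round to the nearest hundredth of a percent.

Labor force = employed + unemployed = 62,094 + 6,824 = 68,918.
Unemployment rate = 6,824 / 68,918 = 9.90%.
Labor force participation rate = 68,918 / 118,390 = 58.21%.

Labor force participation rate ≈ 58.21%; unemployment rate ≈ 9.90%.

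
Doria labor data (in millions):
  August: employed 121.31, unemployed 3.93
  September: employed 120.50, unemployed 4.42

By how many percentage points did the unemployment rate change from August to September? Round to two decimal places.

August: labor force = 121.31 + 3.93 = 125.24; u = 3.93/125.24 = 3.14%.
September: labor force = 120.50 + 4.42 = 124.92; u = 4.42/124.92 = 3.54%.
Change = 3.54% − 3.14% = +0.40 pp.

The unemployment rate changed by +0.40 percentage points.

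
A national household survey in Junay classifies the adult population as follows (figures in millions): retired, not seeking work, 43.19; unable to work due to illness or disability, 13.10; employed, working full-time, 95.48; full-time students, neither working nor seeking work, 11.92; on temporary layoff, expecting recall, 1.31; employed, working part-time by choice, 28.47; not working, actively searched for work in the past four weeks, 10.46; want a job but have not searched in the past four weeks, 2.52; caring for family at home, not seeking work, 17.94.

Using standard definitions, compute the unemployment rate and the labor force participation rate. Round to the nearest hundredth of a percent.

Employed = 95.48 + 28.47 = 123.95 million.
Unemployed = 1.31 + 10.46 = 11.77 million (jobless and actively searching, or on temporary layoff).
Labor force = 123.95 + 11.77 = 135.72 million.
Not in labor force = 43.19 + 13.10 + 11.92 + 2.52 + 17.94 = 88.67 million (those not working and not actively searching are outside the labor force — including those who want a job but have given up searching).
Civilian working-age population = 135.72 + 88.67 = 224.39 million.
Unemployment rate = 11.77 / 135.72 = 8.67%.
Labor force participation rate = 135.72 / 224.39 = 60.48%.

Unemployment rate ≈ 8.67%; labor force participation rate ≈ 60.48%.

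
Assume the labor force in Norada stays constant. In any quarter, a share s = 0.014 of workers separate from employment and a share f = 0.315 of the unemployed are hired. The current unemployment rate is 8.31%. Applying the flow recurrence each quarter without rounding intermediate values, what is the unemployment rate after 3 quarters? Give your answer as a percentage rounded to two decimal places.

With a fixed labor force, u_{t+1} = u_t + s·(1−u_t) − f·u_t = u_t·(1−s−f) + s.
Here 1−s−f = 0.671 and s = 0.014.
u_1 = 0.083100 × 0.671 + 0.014 = 0.069760.
u_2 = 0.069760 × 0.671 + 0.014 = 0.060809.
u_3 = 0.060809 × 0.671 + 0.014 = 0.054803.

Unemployment rate after three quarters ≈ 5.48%.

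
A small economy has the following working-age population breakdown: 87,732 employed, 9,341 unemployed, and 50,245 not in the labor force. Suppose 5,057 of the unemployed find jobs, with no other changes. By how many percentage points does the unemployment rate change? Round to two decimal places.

Initially, labor force = 87,732 + 9,341 = 97,073, so u = 9,341/97,073 = 9.62%.
After the change, unemployed falls and employed rises by 5,057; labor force unchanged → E = 92,789, U = 4,284, labor force = 97,073.
New unemployment rate = 4,284 / 97,073 = 4.41%.
Change = 4.41% − 9.62% = −5.21 percentage points.

The unemployment rate changes by −5.21 percentage points.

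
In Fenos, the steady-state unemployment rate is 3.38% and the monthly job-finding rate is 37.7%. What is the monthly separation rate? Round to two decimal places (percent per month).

From u* = s/(s+f): s = u·f/(1−u).
s = 0.0338 × 37.7 / (1 − 0.0338) = 1.2743 / 0.9662 ≈ 1.32% per month.

Separation rate ≈ 1.32% per month.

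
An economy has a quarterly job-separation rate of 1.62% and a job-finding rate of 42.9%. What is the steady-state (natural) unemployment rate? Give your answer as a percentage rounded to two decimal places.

Steady-state unemployment rate ≈ 3.64%.

At steady state the flows balance: s·E = f·U, so U/(E+U) = s/(s+f).
u* = 1.62 / (1.62 + 42.9) = 1.62 / 44.52 = 3.64%.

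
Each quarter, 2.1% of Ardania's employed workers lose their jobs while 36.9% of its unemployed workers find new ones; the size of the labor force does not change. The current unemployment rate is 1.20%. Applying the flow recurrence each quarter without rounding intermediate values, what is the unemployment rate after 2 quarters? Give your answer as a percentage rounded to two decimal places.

Unemployment rate after two quarters ≈ 3.83%.

With a fixed labor force, u_{t+1} = u_t + s·(1−u_t) − f·u_t = u_t·(1−s−f) + s.
Here 1−s−f = 0.610 and s = 0.021.
u_1 = 0.012000 × 0.610 + 0.021 = 0.028320.
u_2 = 0.028320 × 0.610 + 0.021 = 0.038275.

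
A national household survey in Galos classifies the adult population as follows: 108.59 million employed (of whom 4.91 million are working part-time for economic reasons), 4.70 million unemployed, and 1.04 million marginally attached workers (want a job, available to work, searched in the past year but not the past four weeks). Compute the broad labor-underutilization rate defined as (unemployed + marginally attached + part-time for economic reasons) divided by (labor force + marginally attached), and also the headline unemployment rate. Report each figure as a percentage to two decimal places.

Labor force = 108.59 + 4.70 = 113.29 million.
Numerator = 4.70 + 1.04 + 4.91 = 10.65 million.
Denominator = 113.29 + 1.04 = 114.33 million.
Broad rate = 10.65 / 114.33 = 9.32%.
Headline unemployment rate = 4.70 / 113.29 = 4.15%.

Broad underutilization rate ≈ 9.32%; headline unemployment rate ≈ 4.15%.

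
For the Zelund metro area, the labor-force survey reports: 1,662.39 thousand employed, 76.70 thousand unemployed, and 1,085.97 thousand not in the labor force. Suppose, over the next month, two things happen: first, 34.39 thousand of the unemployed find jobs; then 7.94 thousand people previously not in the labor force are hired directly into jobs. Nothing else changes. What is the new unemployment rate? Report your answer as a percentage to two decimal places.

Initially, labor force = 1,662.39 + 76.70 = 1,739.09 thousand, so u = 76.70/1,739.09 = 4.41%.
After the first change, unemployed falls and employed rises by 34.39; labor force unchanged → E = 1,696.78, U = 42.31, labor force = 1,739.09 thousand.
After the second change, employed and labor force both rise by 7.94; unemployed unchanged → E = 1,704.72, U = 42.31, labor force = 1,747.03 thousand.
New unemployment rate = 42.31 / 1,747.03 = 2.42%.

New unemployment rate ≈ 2.42%.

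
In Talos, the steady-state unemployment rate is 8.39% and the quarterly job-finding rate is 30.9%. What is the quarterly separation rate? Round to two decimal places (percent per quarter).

From u* = s/(s+f): s = u·f/(1−u).
s = 0.0839 × 30.9 / (1 − 0.0839) = 2.5925 / 0.9161 ≈ 2.83% per quarter.

Separation rate ≈ 2.83% per quarter.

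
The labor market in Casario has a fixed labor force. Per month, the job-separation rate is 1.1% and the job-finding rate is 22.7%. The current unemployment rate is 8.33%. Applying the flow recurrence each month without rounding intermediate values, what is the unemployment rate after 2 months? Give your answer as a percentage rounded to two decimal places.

Unemployment rate after two months ≈ 6.77%.

With a fixed labor force, u_{t+1} = u_t + s·(1−u_t) − f·u_t = u_t·(1−s−f) + s.
Here 1−s−f = 0.762 and s = 0.011.
u_1 = 0.083300 × 0.762 + 0.011 = 0.074475.
u_2 = 0.074475 × 0.762 + 0.011 = 0.067750.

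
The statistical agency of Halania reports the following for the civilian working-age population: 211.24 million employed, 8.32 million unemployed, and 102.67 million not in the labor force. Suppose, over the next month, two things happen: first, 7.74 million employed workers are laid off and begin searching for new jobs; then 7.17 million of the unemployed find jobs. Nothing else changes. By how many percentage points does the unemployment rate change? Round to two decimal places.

Initially, labor force = 211.24 + 8.32 = 219.56 million, so u = 8.32/219.56 = 3.79%.
After the first change, employed falls and unemployed rises by 7.74; labor force unchanged → E = 203.50, U = 16.06, labor force = 219.56 million.
After the second change, unemployed falls and employed rises by 7.17; labor force unchanged → E = 210.67, U = 8.89, labor force = 219.56 million.
New unemployment rate = 8.89 / 219.56 = 4.05%.
Change = 4.05% − 3.79% = +0.26 percentage points.

The unemployment rate changes by +0.26 percentage points.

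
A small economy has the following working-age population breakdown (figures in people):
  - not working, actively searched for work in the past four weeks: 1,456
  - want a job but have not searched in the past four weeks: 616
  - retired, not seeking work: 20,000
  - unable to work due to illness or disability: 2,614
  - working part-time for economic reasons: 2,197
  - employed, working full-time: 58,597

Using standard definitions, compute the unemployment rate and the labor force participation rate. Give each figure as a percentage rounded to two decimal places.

Employed = 2,197 + 58,597 = 60,794 (anyone who worked, including part-time for economic reasons, counts as employed).
Unemployed = 1,456.
Labor force = 60,794 + 1,456 = 62,250.
Not in labor force = 616 + 20,000 + 2,614 = 23,230 (those not working and not actively searching are outside the labor force — including those who want a job but have given up searching).
Civilian working-age population = 62,250 + 23,230 = 85,480.
Unemployment rate = 1,456 / 62,250 = 2.34%.
Labor force participation rate = 62,250 / 85,480 = 72.82%.

Unemployment rate ≈ 2.34%; labor force participation rate ≈ 72.82%.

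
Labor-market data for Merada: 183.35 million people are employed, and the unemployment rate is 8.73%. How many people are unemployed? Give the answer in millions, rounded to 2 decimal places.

About 17.54 million are unemployed.

Let U be the number unemployed. The labor force is E + U, and U/(E+U) = 0.0873.
So U = 0.0873 × 183.35 / (1 − 0.0873) = 16.0065 / 0.9127 ≈ 17.54 million.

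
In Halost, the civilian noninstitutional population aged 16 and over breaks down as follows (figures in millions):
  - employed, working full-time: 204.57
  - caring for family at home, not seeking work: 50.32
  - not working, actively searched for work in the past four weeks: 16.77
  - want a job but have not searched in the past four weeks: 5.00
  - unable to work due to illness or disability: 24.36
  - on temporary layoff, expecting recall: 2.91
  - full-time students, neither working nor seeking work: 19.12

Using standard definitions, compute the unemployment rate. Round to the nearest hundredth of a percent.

Unemployment rate ≈ 8.78%.

Employed = 204.57 million.
Unemployed = 16.77 + 2.91 = 19.68 million (jobless and actively searching, or on temporary layoff).
Labor force = 204.57 + 19.68 = 224.25 million.
Unemployment rate = 19.68 / 224.25 = 8.78%.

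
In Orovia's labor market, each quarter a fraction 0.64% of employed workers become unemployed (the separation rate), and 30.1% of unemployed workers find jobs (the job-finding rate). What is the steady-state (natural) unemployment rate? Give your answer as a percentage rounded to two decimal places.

At steady state the flows balance: s·E = f·U, so U/(E+U) = s/(s+f).
u* = 0.64 / (0.64 + 30.1) = 0.64 / 30.74 = 2.08%.

Steady-state unemployment rate ≈ 2.08%.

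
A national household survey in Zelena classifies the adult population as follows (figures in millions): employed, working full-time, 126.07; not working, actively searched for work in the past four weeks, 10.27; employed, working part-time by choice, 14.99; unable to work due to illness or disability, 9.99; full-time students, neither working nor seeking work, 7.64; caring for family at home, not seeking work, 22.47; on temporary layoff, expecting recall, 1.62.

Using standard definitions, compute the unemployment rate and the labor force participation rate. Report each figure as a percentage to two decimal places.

Employed = 126.07 + 14.99 = 141.06 million.
Unemployed = 10.27 + 1.62 = 11.89 million (jobless and actively searching, or on temporary layoff).
Labor force = 141.06 + 11.89 = 152.95 million.
Not in labor force = 9.99 + 7.64 + 22.47 = 40.10 million (those not working and not actively searching are outside the labor force).
Civilian working-age population = 152.95 + 40.10 = 193.05 million.
Unemployment rate = 11.89 / 152.95 = 7.77%.
Labor force participation rate = 152.95 / 193.05 = 79.23%.

Unemployment rate ≈ 7.77%; labor force participation rate ≈ 79.23%.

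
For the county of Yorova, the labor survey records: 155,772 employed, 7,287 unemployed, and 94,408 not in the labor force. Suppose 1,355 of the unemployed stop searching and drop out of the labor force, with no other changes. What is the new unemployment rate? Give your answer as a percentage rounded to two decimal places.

Initially, labor force = 155,772 + 7,287 = 163,059, so u = 7,287/163,059 = 4.47%.
After the change, unemployed and labor force both fall by 1,355 → E = 155,772, U = 5,932, labor force = 161,704.
New unemployment rate = 5,932 / 161,704 = 3.67%.

New unemployment rate ≈ 3.67%.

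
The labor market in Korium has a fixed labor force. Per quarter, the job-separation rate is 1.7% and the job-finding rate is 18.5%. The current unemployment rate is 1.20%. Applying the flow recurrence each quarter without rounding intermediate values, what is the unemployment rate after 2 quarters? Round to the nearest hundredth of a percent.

With a fixed labor force, u_{t+1} = u_t + s·(1−u_t) − f·u_t = u_t·(1−s−f) + s.
Here 1−s−f = 0.798 and s = 0.017.
u_1 = 0.012000 × 0.798 + 0.017 = 0.026576.
u_2 = 0.026576 × 0.798 + 0.017 = 0.038208.

Unemployment rate after two quarters ≈ 3.82%.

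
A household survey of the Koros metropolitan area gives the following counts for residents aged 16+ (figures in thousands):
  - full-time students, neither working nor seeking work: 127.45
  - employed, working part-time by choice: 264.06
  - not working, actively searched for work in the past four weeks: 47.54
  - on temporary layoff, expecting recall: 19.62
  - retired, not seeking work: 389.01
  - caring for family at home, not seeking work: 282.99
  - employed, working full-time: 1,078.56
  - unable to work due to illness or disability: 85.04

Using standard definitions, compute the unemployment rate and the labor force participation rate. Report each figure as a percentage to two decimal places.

Unemployment rate ≈ 4.76%; labor force participation rate ≈ 61.45%.

Employed = 264.06 + 1,078.56 = 1,342.62 thousand.
Unemployed = 47.54 + 19.62 = 67.16 thousand (jobless and actively searching, or on temporary layoff).
Labor force = 1,342.62 + 67.16 = 1,409.78 thousand.
Not in labor force = 127.45 + 389.01 + 282.99 + 85.04 = 884.49 thousand (those not working and not actively searching are outside the labor force).
Civilian working-age population = 1,409.78 + 884.49 = 2,294.27 thousand.
Unemployment rate = 67.16 / 1,409.78 = 4.76%.
Labor force participation rate = 1,409.78 / 2,294.27 = 61.45%.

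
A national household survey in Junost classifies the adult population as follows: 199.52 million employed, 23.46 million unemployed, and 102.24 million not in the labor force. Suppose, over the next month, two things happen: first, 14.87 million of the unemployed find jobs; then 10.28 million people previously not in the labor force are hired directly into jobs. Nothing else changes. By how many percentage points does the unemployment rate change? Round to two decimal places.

Initially, labor force = 199.52 + 23.46 = 222.98 million, so u = 23.46/222.98 = 10.52%.
After the first change, unemployed falls and employed rises by 14.87; labor force unchanged → E = 214.39, U = 8.59, labor force = 222.98 million.
After the second change, employed and labor force both rise by 10.28; unemployed unchanged → E = 224.67, U = 8.59, labor force = 233.26 million.
New unemployment rate = 8.59 / 233.26 = 3.68%.
Change = 3.68% − 10.52% = −6.84 percentage points.

The unemployment rate changes by −6.84 percentage points.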